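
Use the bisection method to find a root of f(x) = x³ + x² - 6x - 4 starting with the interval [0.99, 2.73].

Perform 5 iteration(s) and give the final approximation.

f(x) = x³ + x² - 6x - 4
Initial interval: [0.99, 2.73]

Iteration 1:
  c_1 = (0.990000 + 2.730000)/2 = 1.860000
  f(c_1) = f(1.860000) = -5.265544
  f(a) × f(c) ≥ 0, new interval: [1.860000, 2.730000]
Iteration 2:
  c_2 = (1.860000 + 2.730000)/2 = 2.295000
  f(c_2) = f(2.295000) = -0.415153
  f(a) × f(c) ≥ 0, new interval: [2.295000, 2.730000]
Iteration 3:
  c_3 = (2.295000 + 2.730000)/2 = 2.512500
  f(c_3) = f(2.512500) = 3.098205
  f(a) × f(c) < 0, new interval: [2.295000, 2.512500]
Iteration 4:
  c_4 = (2.295000 + 2.512500)/2 = 2.403750
  f(c_4) = f(2.403750) = 1.244415
  f(a) × f(c) < 0, new interval: [2.295000, 2.403750]
Iteration 5:
  c_5 = (2.295000 + 2.403750)/2 = 2.349375
  f(c_5) = f(2.349375) = 0.390836
  f(a) × f(c) < 0, new interval: [2.295000, 2.349375]

After 5 iteration(s), the approximation is c_5 = 2.349375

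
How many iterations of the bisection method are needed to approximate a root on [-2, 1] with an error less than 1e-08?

We need (b-a)/2^n ≤ 1e-08
(1 - (-2))/2^n ≤ 1e-08
3/2^n ≤ 1e-08
2^n ≥ 300000000
n ≥ log₂(300000000) = 28.16
n ≥ 29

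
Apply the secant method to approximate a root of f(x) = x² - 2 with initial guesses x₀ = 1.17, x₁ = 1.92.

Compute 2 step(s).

f(x) = x² - 2
x₀ = 1.17, x₁ = 1.92

Secant formula: x_{n+1} = x_n - f(x_n)(x_n - x_{n-1})/(f(x_n) - f(x_{n-1}))

Iteration 1:
  f(1.170000) = -0.631100
  f(1.920000) = 1.686400
  x_2 = 1.920000 - 1.686400×(1.920000 - 1.170000)/(1.686400 - (-0.631100))
       = 1.374239
Iteration 2:
  f(1.920000) = 1.686400
  f(1.374239) = -0.111466
  x_3 = 1.374239 - (-0.111466)×(1.374239 - 1.920000)/(-0.111466 - 1.686400)
       = 1.408076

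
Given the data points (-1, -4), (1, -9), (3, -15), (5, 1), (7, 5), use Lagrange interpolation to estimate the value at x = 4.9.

Lagrange interpolation formula:
P(x) = Σ yᵢ × Lᵢ(x)
where Lᵢ(x) = Π_{j≠i} (x - xⱼ)/(xᵢ - xⱼ)

L_0(4.9) = (4.9 - 1)/(-1 - 1) × (4.9 - 3)/(-1 - 3) × (4.9 - 5)/(-1 - 5) × (4.9 - 7)/(-1 - 7) = 0.004052
L_1(4.9) = (4.9 - (-1))/(1 - (-1)) × (4.9 - 3)/(1 - 3) × (4.9 - 5)/(1 - 5) × (4.9 - 7)/(1 - 7) = -0.024522
L_2(4.9) = (4.9 - (-1))/(3 - (-1)) × (4.9 - 1)/(3 - 1) × (4.9 - 5)/(3 - 5) × (4.9 - 7)/(3 - 7) = 0.075502
L_3(4.9) = (4.9 - (-1))/(5 - (-1)) × (4.9 - 1)/(5 - 1) × (4.9 - 3)/(5 - 3) × (4.9 - 7)/(5 - 7) = 0.956353
L_4(4.9) = (4.9 - (-1))/(7 - (-1)) × (4.9 - 1)/(7 - 1) × (4.9 - 3)/(7 - 3) × (4.9 - 5)/(7 - 5) = -0.011385

P(4.9) = (-4)×L_0(4.9) + (-9)×L_1(4.9) + (-15)×L_2(4.9) + 1×L_3(4.9) + 5×L_4(4.9)
P(4.9) = -0.028609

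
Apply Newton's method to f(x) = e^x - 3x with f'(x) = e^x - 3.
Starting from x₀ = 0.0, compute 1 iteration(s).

f(x) = e^x - 3x
f'(x) = e^x - 3
x₀ = 0.0

Newton-Raphson formula: x_{n+1} = x_n - f(x_n)/f'(x_n)

Iteration 1:
  f(0.000000) = 1.000000
  f'(0.000000) = -2.000000
  x_1 = 0.000000 - 1.000000/(-2.000000) = 0.500000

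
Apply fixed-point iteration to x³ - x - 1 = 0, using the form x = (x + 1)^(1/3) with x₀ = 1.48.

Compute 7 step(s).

Equation: x³ - x - 1 = 0
Fixed-point form: x = (x + 1)^(1/3)
x₀ = 1.48

x_1 = g(1.480000) = 1.353580
x_2 = g(1.353580) = 1.330178
x_3 = g(1.330178) = 1.325754
x_4 = g(1.325754) = 1.324915
x_5 = g(1.324915) = 1.324755
x_6 = g(1.324755) = 1.324725
x_7 = g(1.324725) = 1.324719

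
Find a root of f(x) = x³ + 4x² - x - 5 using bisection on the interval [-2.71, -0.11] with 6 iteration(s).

f(x) = x³ + 4x² - x - 5
Initial interval: [-2.71, -0.11]

Iteration 1:
  c_1 = (-2.710000 + (-0.110000))/2 = -1.410000
  f(c_1) = f(-1.410000) = 1.559179
  f(a) × f(c) ≥ 0, new interval: [-1.410000, -0.110000]
Iteration 2:
  c_2 = (-1.410000 + (-0.110000))/2 = -0.760000
  f(c_2) = f(-0.760000) = -2.368576
  f(a) × f(c) < 0, new interval: [-1.410000, -0.760000]
Iteration 3:
  c_3 = (-1.410000 + (-0.760000))/2 = -1.085000
  f(c_3) = f(-1.085000) = -0.483389
  f(a) × f(c) < 0, new interval: [-1.410000, -1.085000]
Iteration 4:
  c_4 = (-1.410000 + (-1.085000))/2 = -1.247500
  f(c_4) = f(-1.247500) = 0.531095
  f(a) × f(c) ≥ 0, new interval: [-1.247500, -1.085000]
Iteration 5:
  c_5 = (-1.247500 + (-1.085000))/2 = -1.166250
  f(c_5) = f(-1.166250) = 0.020544
  f(a) × f(c) ≥ 0, new interval: [-1.166250, -1.085000]
Iteration 6:
  c_6 = (-1.166250 + (-1.085000))/2 = -1.125625
  f(c_6) = f(-1.125625) = -0.232451
  f(a) × f(c) < 0, new interval: [-1.166250, -1.125625]

After 6 iteration(s), the approximation is c_6 = -1.125625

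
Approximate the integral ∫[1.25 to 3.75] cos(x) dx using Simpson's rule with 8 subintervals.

f(x) = cos(x)
a = 1.25, b = 3.75, n = 8
h = (b - a)/n = 0.312500

Simpson's rule: (h/3)[f(x₀) + 4f(x₁) + 2f(x₂) + ... + f(xₙ)]

x_0 = 1.2500, f(x_0) = 0.315322, coefficient = 1
x_1 = 1.5625, f(x_1) = 0.008296, coefficient = 4
x_2 = 1.8750, f(x_2) = -0.299534, coefficient = 2
x_3 = 2.1875, f(x_3) = -0.578349, coefficient = 4
x_4 = 2.5000, f(x_4) = -0.801144, coefficient = 2
x_5 = 2.8125, f(x_5) = -0.946336, coefficient = 4
x_6 = 3.1250, f(x_6) = -0.999862, coefficient = 2
x_7 = 3.4375, f(x_7) = -0.956538, coefficient = 4
x_8 = 3.7500, f(x_8) = -0.820559, coefficient = 1

I ≈ (0.312500/3) × -14.598023 = -1.520627
Exact value: -1.520546
Error: 0.000082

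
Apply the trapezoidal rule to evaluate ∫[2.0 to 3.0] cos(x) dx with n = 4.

f(x) = cos(x)
a = 2.0, b = 3.0, n = 4
h = (b - a)/n = 0.250000

Trapezoidal rule: (h/2)[f(x₀) + 2f(x₁) + 2f(x₂) + ... + f(xₙ)]

x_0 = 2.0000, f(x_0) = -0.416147, coefficient = 1
x_1 = 2.2500, f(x_1) = -0.628174, coefficient = 2
x_2 = 2.5000, f(x_2) = -0.801144, coefficient = 2
x_3 = 2.7500, f(x_3) = -0.924302, coefficient = 2
x_4 = 3.0000, f(x_4) = -0.989992, coefficient = 1

I ≈ (0.250000/2) × -6.113379 = -0.764172
Exact value: -0.768177
Error: 0.004005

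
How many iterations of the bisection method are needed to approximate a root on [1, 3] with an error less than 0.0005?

We need (b-a)/2^n ≤ 0.0005
(3 - 1)/2^n ≤ 0.0005
2/2^n ≤ 0.0005
2^n ≥ 4000
n ≥ log₂(4000) = 11.97
n ≥ 12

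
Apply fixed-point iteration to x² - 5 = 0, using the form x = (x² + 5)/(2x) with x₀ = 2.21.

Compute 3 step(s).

Equation: x² - 5 = 0
Fixed-point form: x = (x² + 5)/(2x)
x₀ = 2.21

x_1 = g(2.210000) = 2.236222
x_2 = g(2.236222) = 2.236068
x_3 = g(2.236068) = 2.236068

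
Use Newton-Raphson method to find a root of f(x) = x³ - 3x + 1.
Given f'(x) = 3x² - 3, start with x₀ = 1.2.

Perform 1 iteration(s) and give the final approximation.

f(x) = x³ - 3x + 1
f'(x) = 3x² - 3
x₀ = 1.2

Newton-Raphson formula: x_{n+1} = x_n - f(x_n)/f'(x_n)

Iteration 1:
  f(1.200000) = -0.872000
  f'(1.200000) = 1.320000
  x_1 = 1.200000 - (-0.872000)/1.320000 = 1.860606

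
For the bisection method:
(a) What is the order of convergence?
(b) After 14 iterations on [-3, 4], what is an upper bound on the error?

(a) Bisection has linear (order 1) convergence; the error is halved each step.

(b) Error bound = (b-a)/2^n = (4 - (-3))/2^{14}
    = 7/2^{14}

(a) 1 (linear); (b) error ≤ 4.27e-04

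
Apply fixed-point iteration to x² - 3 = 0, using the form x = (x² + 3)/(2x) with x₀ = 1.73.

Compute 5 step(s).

Equation: x² - 3 = 0
Fixed-point form: x = (x² + 3)/(2x)
x₀ = 1.73

x_1 = g(1.730000) = 1.732052
x_2 = g(1.732052) = 1.732051
x_3 = g(1.732051) = 1.732051
x_4 = g(1.732051) = 1.732051
x_5 = g(1.732051) = 1.732051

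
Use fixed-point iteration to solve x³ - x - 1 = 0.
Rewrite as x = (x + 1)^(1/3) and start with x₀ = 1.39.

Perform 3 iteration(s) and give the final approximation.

Equation: x³ - x - 1 = 0
Fixed-point form: x = (x + 1)^(1/3)
x₀ = 1.39

x_1 = g(1.390000) = 1.337004
x_2 = g(1.337004) = 1.327048
x_3 = g(1.327048) = 1.325160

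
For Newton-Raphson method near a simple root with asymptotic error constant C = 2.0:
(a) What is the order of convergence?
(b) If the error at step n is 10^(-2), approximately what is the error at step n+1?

(a) Newton-Raphson has quadratic (order 2) convergence near simple roots.
    This means |e_{n+1}| ≈ C|e_n|².

(b) With |e_n| = 10^(-2) and C = 2.0:
    |e_{n+1}| ≈ 2.0 × (10^(-2))² = 2.0 × 10^(-4)

(a) 2 (quadratic); (b) |e_{n+1}| ≈ 2.000e-04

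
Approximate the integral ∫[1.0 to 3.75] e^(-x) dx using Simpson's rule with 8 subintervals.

f(x) = e^(-x)
a = 1.0, b = 3.75, n = 8
h = (b - a)/n = 0.343750

Simpson's rule: (h/3)[f(x₀) + 4f(x₁) + 2f(x₂) + ... + f(xₙ)]

x_0 = 1.0000, f(x_0) = 0.367879, coefficient = 1
x_1 = 1.3438, f(x_1) = 0.260866, coefficient = 4
x_2 = 1.6875, f(x_2) = 0.184981, coefficient = 2
x_3 = 2.0312, f(x_3) = 0.131171, coefficient = 4
x_4 = 2.3750, f(x_4) = 0.093014, coefficient = 2
x_5 = 2.7188, f(x_5) = 0.065957, coefficient = 4
x_6 = 3.0625, f(x_6) = 0.046771, coefficient = 2
x_7 = 3.4062, f(x_7) = 0.033165, coefficient = 4
x_8 = 3.7500, f(x_8) = 0.023518, coefficient = 1

I ≈ (0.343750/3) × 3.005568 = 0.344388
Exact value: 0.344362
Error: 0.000026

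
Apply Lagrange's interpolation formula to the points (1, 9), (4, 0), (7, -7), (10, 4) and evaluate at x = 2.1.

Lagrange interpolation formula:
P(x) = Σ yᵢ × Lᵢ(x)
where Lᵢ(x) = Π_{j≠i} (x - xⱼ)/(xᵢ - xⱼ)

L_0(2.1) = (2.1 - 4)/(1 - 4) × (2.1 - 7)/(1 - 7) × (2.1 - 10)/(1 - 10) = 0.454006
L_1(2.1) = (2.1 - 1)/(4 - 1) × (2.1 - 7)/(4 - 7) × (2.1 - 10)/(4 - 10) = 0.788537
L_2(2.1) = (2.1 - 1)/(7 - 1) × (2.1 - 4)/(7 - 4) × (2.1 - 10)/(7 - 10) = -0.305759
L_3(2.1) = (2.1 - 1)/(10 - 1) × (2.1 - 4)/(10 - 4) × (2.1 - 7)/(10 - 7) = 0.063216

P(2.1) = 9×L_0(2.1) + 0×L_1(2.1) + (-7)×L_2(2.1) + 4×L_3(2.1)
P(2.1) = 6.479235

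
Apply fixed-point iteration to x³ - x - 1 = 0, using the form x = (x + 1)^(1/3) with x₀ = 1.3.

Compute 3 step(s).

Equation: x³ - x - 1 = 0
Fixed-point form: x = (x + 1)^(1/3)
x₀ = 1.3

x_1 = g(1.300000) = 1.320006
x_2 = g(1.320006) = 1.323822
x_3 = g(1.323822) = 1.324548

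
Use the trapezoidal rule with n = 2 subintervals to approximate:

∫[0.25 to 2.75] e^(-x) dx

f(x) = e^(-x)
a = 0.25, b = 2.75, n = 2
h = (b - a)/n = 1.250000

Trapezoidal rule: (h/2)[f(x₀) + 2f(x₁) + 2f(x₂) + ... + f(xₙ)]

x_0 = 0.2500, f(x_0) = 0.778801, coefficient = 1
x_1 = 1.5000, f(x_1) = 0.223130, coefficient = 2
x_2 = 2.7500, f(x_2) = 0.063928, coefficient = 1

I ≈ (1.250000/2) × 1.288989 = 0.805618
Exact value: 0.714873
Error: 0.090745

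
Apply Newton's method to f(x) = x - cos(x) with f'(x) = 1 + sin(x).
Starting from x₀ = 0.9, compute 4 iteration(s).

f(x) = x - cos(x)
f'(x) = 1 + sin(x)
x₀ = 0.9

Newton-Raphson formula: x_{n+1} = x_n - f(x_n)/f'(x_n)

Iteration 1:
  f(0.900000) = 0.278390
  f'(0.900000) = 1.783327
  x_1 = 0.900000 - 0.278390/1.783327 = 0.743893
Iteration 2:
  f(0.743893) = 0.008055
  f'(0.743893) = 1.677158
  x_2 = 0.743893 - 0.008055/1.677158 = 0.739090
Iteration 3:
  f(0.739090) = 0.000008
  f'(0.739090) = 1.673616
  x_3 = 0.739090 - 0.000008/1.673616 = 0.739085
Iteration 4:
  f(0.739085) = 0.000000
  f'(0.739085) = 1.673612
  x_4 = 0.739085 - 0.000000/1.673612 = 0.739085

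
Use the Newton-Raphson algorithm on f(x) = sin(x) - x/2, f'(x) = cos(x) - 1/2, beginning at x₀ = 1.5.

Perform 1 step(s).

f(x) = sin(x) - x/2
f'(x) = cos(x) - 1/2
x₀ = 1.5

Newton-Raphson formula: x_{n+1} = x_n - f(x_n)/f'(x_n)

Iteration 1:
  f(1.500000) = 0.247495
  f'(1.500000) = -0.429263
  x_1 = 1.500000 - 0.247495/(-0.429263) = 2.076558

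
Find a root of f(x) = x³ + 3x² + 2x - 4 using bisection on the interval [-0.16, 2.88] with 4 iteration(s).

f(x) = x³ + 3x² + 2x - 4
Initial interval: [-0.16, 2.88]

Iteration 1:
  c_1 = (-0.160000 + 2.880000)/2 = 1.360000
  f(c_1) = f(1.360000) = 6.784256
  f(a) × f(c) < 0, new interval: [-0.160000, 1.360000]
Iteration 2:
  c_2 = (-0.160000 + 1.360000)/2 = 0.600000
  f(c_2) = f(0.600000) = -1.504000
  f(a) × f(c) ≥ 0, new interval: [0.600000, 1.360000]
Iteration 3:
  c_3 = (0.600000 + 1.360000)/2 = 0.980000
  f(c_3) = f(0.980000) = 1.782392
  f(a) × f(c) < 0, new interval: [0.600000, 0.980000]
Iteration 4:
  c_4 = (0.600000 + 0.980000)/2 = 0.790000
  f(c_4) = f(0.790000) = -0.054661
  f(a) × f(c) ≥ 0, new interval: [0.790000, 0.980000]

After 4 iteration(s), the approximation is c_4 = 0.790000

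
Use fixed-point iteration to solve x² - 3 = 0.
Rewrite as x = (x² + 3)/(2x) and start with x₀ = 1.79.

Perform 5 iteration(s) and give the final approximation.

Equation: x² - 3 = 0
Fixed-point form: x = (x² + 3)/(2x)
x₀ = 1.79

x_1 = g(1.790000) = 1.732989
x_2 = g(1.732989) = 1.732051
x_3 = g(1.732051) = 1.732051
x_4 = g(1.732051) = 1.732051
x_5 = g(1.732051) = 1.732051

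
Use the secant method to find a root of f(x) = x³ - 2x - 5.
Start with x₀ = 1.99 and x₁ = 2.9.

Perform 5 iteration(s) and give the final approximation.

f(x) = x³ - 2x - 5
x₀ = 1.99, x₁ = 2.9

Secant formula: x_{n+1} = x_n - f(x_n)(x_n - x_{n-1})/(f(x_n) - f(x_{n-1}))

Iteration 1:
  f(1.990000) = -1.099401
  f(2.900000) = 13.589000
  x_2 = 2.900000 - 13.589000×(2.900000 - 1.990000)/(13.589000 - (-1.099401))
       = 2.058112
Iteration 2:
  f(2.900000) = 13.589000
  f(2.058112) = -0.398423
  x_3 = 2.058112 - (-0.398423)×(2.058112 - 2.900000)/(-0.398423 - 13.589000)
       = 2.082093
Iteration 3:
  f(2.058112) = -0.398423
  f(2.082093) = -0.138086
  x_4 = 2.082093 - (-0.138086)×(2.082093 - 2.058112)/(-0.138086 - (-0.398423))
       = 2.094812
Iteration 4:
  f(2.082093) = -0.138086
  f(2.094812) = 0.002911
  x_5 = 2.094812 - 0.002911×(2.094812 - 2.082093)/(0.002911 - (-0.138086))
       = 2.094550
Iteration 5:
  f(2.094812) = 0.002911
  f(2.094550) = -0.000021
  x_6 = 2.094550 - (-0.000021)×(2.094550 - 2.094812)/(-0.000021 - 0.002911)
       = 2.094551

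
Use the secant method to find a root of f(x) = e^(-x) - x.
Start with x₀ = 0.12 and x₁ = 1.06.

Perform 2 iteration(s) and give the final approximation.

f(x) = e^(-x) - x
x₀ = 0.12, x₁ = 1.06

Secant formula: x_{n+1} = x_n - f(x_n)(x_n - x_{n-1})/(f(x_n) - f(x_{n-1}))

Iteration 1:
  f(0.120000) = 0.766920
  f(1.060000) = -0.713544
  x_2 = 1.060000 - (-0.713544)×(1.060000 - 0.120000)/(-0.713544 - 0.766920)
       = 0.606945
Iteration 2:
  f(1.060000) = -0.713544
  f(0.606945) = -0.061932
  x_3 = 0.606945 - (-0.061932)×(0.606945 - 1.060000)/(-0.061932 - (-0.713544))
       = 0.563885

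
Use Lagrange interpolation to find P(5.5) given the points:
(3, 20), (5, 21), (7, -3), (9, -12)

Lagrange interpolation formula:
P(x) = Σ yᵢ × Lᵢ(x)
where Lᵢ(x) = Π_{j≠i} (x - xⱼ)/(xᵢ - xⱼ)

L_0(5.5) = (5.5 - 5)/(3 - 5) × (5.5 - 7)/(3 - 7) × (5.5 - 9)/(3 - 9) = -0.054688
L_1(5.5) = (5.5 - 3)/(5 - 3) × (5.5 - 7)/(5 - 7) × (5.5 - 9)/(5 - 9) = 0.820312
L_2(5.5) = (5.5 - 3)/(7 - 3) × (5.5 - 5)/(7 - 5) × (5.5 - 9)/(7 - 9) = 0.273438
L_3(5.5) = (5.5 - 3)/(9 - 3) × (5.5 - 5)/(9 - 5) × (5.5 - 7)/(9 - 7) = -0.039062

P(5.5) = 20×L_0(5.5) + 21×L_1(5.5) + (-3)×L_2(5.5) + (-12)×L_3(5.5)
P(5.5) = 15.781250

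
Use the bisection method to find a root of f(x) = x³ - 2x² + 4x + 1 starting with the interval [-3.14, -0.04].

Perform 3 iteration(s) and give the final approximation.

f(x) = x³ - 2x² + 4x + 1
Initial interval: [-3.14, -0.04]

Iteration 1:
  c_1 = (-3.140000 + (-0.040000))/2 = -1.590000
  f(c_1) = f(-1.590000) = -14.435879
  f(a) × f(c) ≥ 0, new interval: [-1.590000, -0.040000]
Iteration 2:
  c_2 = (-1.590000 + (-0.040000))/2 = -0.815000
  f(c_2) = f(-0.815000) = -4.129793
  f(a) × f(c) ≥ 0, new interval: [-0.815000, -0.040000]
Iteration 3:
  c_3 = (-0.815000 + (-0.040000))/2 = -0.427500
  f(c_3) = f(-0.427500) = -1.153641
  f(a) × f(c) ≥ 0, new interval: [-0.427500, -0.040000]

After 3 iteration(s), the approximation is c_3 = -0.427500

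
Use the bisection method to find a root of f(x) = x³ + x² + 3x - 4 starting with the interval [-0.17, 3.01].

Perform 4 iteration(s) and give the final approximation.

f(x) = x³ + x² + 3x - 4
Initial interval: [-0.17, 3.01]

Iteration 1:
  c_1 = (-0.170000 + 3.010000)/2 = 1.420000
  f(c_1) = f(1.420000) = 5.139688
  f(a) × f(c) < 0, new interval: [-0.170000, 1.420000]
Iteration 2:
  c_2 = (-0.170000 + 1.420000)/2 = 0.625000
  f(c_2) = f(0.625000) = -1.490234
  f(a) × f(c) ≥ 0, new interval: [0.625000, 1.420000]
Iteration 3:
  c_3 = (0.625000 + 1.420000)/2 = 1.022500
  f(c_3) = f(1.022500) = 1.182036
  f(a) × f(c) < 0, new interval: [0.625000, 1.022500]
Iteration 4:
  c_4 = (0.625000 + 1.022500)/2 = 0.823750
  f(c_4) = f(0.823750) = -0.291219
  f(a) × f(c) ≥ 0, new interval: [0.823750, 1.022500]

After 4 iteration(s), the approximation is c_4 = 0.823750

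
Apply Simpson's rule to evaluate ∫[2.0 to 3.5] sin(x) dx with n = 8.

f(x) = sin(x)
a = 2.0, b = 3.5, n = 8
h = (b - a)/n = 0.187500

Simpson's rule: (h/3)[f(x₀) + 4f(x₁) + 2f(x₂) + ... + f(xₙ)]

x_0 = 2.0000, f(x_0) = 0.909297, coefficient = 1
x_1 = 2.1875, f(x_1) = 0.815789, coefficient = 4
x_2 = 2.3750, f(x_2) = 0.693685, coefficient = 2
x_3 = 2.5625, f(x_3) = 0.547265, coefficient = 4
x_4 = 2.7500, f(x_4) = 0.381661, coefficient = 2
x_5 = 2.9375, f(x_5) = 0.202679, coefficient = 4
x_6 = 3.1250, f(x_6) = 0.016592, coefficient = 2
x_7 = 3.3125, f(x_7) = -0.170077, coefficient = 4
x_8 = 3.5000, f(x_8) = -0.350783, coefficient = 1

I ≈ (0.187500/3) × 8.325015 = 0.520313
Exact value: 0.520310
Error: 0.000004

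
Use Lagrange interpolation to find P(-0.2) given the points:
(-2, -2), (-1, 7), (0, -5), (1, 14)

Lagrange interpolation formula:
P(x) = Σ yᵢ × Lᵢ(x)
where Lᵢ(x) = Π_{j≠i} (x - xⱼ)/(xᵢ - xⱼ)

L_0(-0.2) = (-0.2 - (-1))/(-2 - (-1)) × (-0.2 - 0)/(-2 - 0) × (-0.2 - 1)/(-2 - 1) = -0.032000
L_1(-0.2) = (-0.2 - (-2))/(-1 - (-2)) × (-0.2 - 0)/(-1 - 0) × (-0.2 - 1)/(-1 - 1) = 0.216000
L_2(-0.2) = (-0.2 - (-2))/(0 - (-2)) × (-0.2 - (-1))/(0 - (-1)) × (-0.2 - 1)/(0 - 1) = 0.864000
L_3(-0.2) = (-0.2 - (-2))/(1 - (-2)) × (-0.2 - (-1))/(1 - (-1)) × (-0.2 - 0)/(1 - 0) = -0.048000

P(-0.2) = (-2)×L_0(-0.2) + 7×L_1(-0.2) + (-5)×L_2(-0.2) + 14×L_3(-0.2)
P(-0.2) = -3.416000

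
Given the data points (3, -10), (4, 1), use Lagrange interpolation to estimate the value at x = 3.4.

Lagrange interpolation formula:
P(x) = Σ yᵢ × Lᵢ(x)
where Lᵢ(x) = Π_{j≠i} (x - xⱼ)/(xᵢ - xⱼ)

L_0(3.4) = (3.4 - 4)/(3 - 4) = 0.600000
L_1(3.4) = (3.4 - 3)/(4 - 3) = 0.400000

P(3.4) = (-10)×L_0(3.4) + 1×L_1(3.4)
P(3.4) = -5.600000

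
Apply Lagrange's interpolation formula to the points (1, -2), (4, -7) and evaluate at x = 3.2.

Lagrange interpolation formula:
P(x) = Σ yᵢ × Lᵢ(x)
where Lᵢ(x) = Π_{j≠i} (x - xⱼ)/(xᵢ - xⱼ)

L_0(3.2) = (3.2 - 4)/(1 - 4) = 0.266667
L_1(3.2) = (3.2 - 1)/(4 - 1) = 0.733333

P(3.2) = (-2)×L_0(3.2) + (-7)×L_1(3.2)
P(3.2) = -5.666667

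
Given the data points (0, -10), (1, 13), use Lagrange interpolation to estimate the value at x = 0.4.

Lagrange interpolation formula:
P(x) = Σ yᵢ × Lᵢ(x)
where Lᵢ(x) = Π_{j≠i} (x - xⱼ)/(xᵢ - xⱼ)

L_0(0.4) = (0.4 - 1)/(0 - 1) = 0.600000
L_1(0.4) = (0.4 - 0)/(1 - 0) = 0.400000

P(0.4) = (-10)×L_0(0.4) + 13×L_1(0.4)
P(0.4) = -0.800000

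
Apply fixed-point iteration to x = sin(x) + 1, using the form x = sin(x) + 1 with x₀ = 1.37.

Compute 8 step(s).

Equation: x = sin(x) + 1
Fixed-point form: x = sin(x) + 1
x₀ = 1.37

x_1 = g(1.370000) = 1.979908
x_2 = g(1.979908) = 1.917475
x_3 = g(1.917475) = 1.940507
x_4 = g(1.940507) = 1.932432
x_5 = g(1.932432) = 1.935319
x_6 = g(1.935319) = 1.934294
x_7 = g(1.934294) = 1.934659
x_8 = g(1.934659) = 1.934529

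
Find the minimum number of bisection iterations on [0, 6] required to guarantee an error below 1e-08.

We need (b-a)/2^n ≤ 1e-08
(6 - 0)/2^n ≤ 1e-08
6/2^n ≤ 1e-08
2^n ≥ 600000000
n ≥ log₂(600000000) = 29.16
n ≥ 30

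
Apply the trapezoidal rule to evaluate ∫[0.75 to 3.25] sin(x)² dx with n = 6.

f(x) = sin(x)²
a = 0.75, b = 3.25, n = 6
h = (b - a)/n = 0.416667

Trapezoidal rule: (h/2)[f(x₀) + 2f(x₁) + 2f(x₂) + ... + f(xₙ)]

x_0 = 0.7500, f(x_0) = 0.464631, coefficient = 1
x_1 = 1.1667, f(x_1) = 0.845379, coefficient = 2
x_2 = 1.5833, f(x_2) = 0.999843, coefficient = 2
x_3 = 2.0000, f(x_3) = 0.826822, coefficient = 2
x_4 = 2.4167, f(x_4) = 0.439675, coefficient = 2
x_5 = 2.8333, f(x_5) = 0.092052, coefficient = 2
x_6 = 3.2500, f(x_6) = 0.011706, coefficient = 1

I ≈ (0.416667/2) × 6.883879 = 1.434141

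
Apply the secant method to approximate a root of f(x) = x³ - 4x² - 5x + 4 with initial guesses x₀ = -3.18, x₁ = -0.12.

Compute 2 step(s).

f(x) = x³ - 4x² - 5x + 4
x₀ = -3.18, x₁ = -0.12

Secant formula: x_{n+1} = x_n - f(x_n)(x_n - x_{n-1})/(f(x_n) - f(x_{n-1}))

Iteration 1:
  f(-3.180000) = -52.707032
  f(-0.120000) = 4.540672
  x_2 = -0.120000 - 4.540672×(-0.120000 - (-3.180000))/(4.540672 - (-52.707032))
       = -0.362708
Iteration 2:
  f(-0.120000) = 4.540672
  f(-0.362708) = 5.239594
  x_3 = -0.362708 - 5.239594×(-0.362708 - (-0.120000))/(5.239594 - 4.540672)
       = 1.456793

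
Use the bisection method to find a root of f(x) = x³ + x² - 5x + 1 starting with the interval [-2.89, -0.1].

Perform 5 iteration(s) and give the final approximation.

f(x) = x³ + x² - 5x + 1
Initial interval: [-2.89, -0.1]

Iteration 1:
  c_1 = (-2.890000 + (-0.100000))/2 = -1.495000
  f(c_1) = f(-1.495000) = 7.368663
  f(a) × f(c) < 0, new interval: [-2.890000, -1.495000]
Iteration 2:
  c_2 = (-2.890000 + (-1.495000))/2 = -2.192500
  f(c_2) = f(-2.192500) = 6.230085
  f(a) × f(c) < 0, new interval: [-2.890000, -2.192500]
Iteration 3:
  c_3 = (-2.890000 + (-2.192500))/2 = -2.541250
  f(c_3) = f(-2.541250) = 3.752932
  f(a) × f(c) < 0, new interval: [-2.890000, -2.541250]
Iteration 4:
  c_4 = (-2.890000 + (-2.541250))/2 = -2.715625
  f(c_4) = f(-2.715625) = 1.926044
  f(a) × f(c) < 0, new interval: [-2.890000, -2.715625]
Iteration 5:
  c_5 = (-2.890000 + (-2.715625))/2 = -2.802812
  f(c_5) = f(-2.802812) = 0.851604
  f(a) × f(c) < 0, new interval: [-2.890000, -2.802812]

After 5 iteration(s), the approximation is c_5 = -2.802812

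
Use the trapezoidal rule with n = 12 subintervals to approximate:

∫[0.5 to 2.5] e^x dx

f(x) = e^x
a = 0.5, b = 2.5, n = 12
h = (b - a)/n = 0.166667

Trapezoidal rule: (h/2)[f(x₀) + 2f(x₁) + 2f(x₂) + ... + f(xₙ)]

x_0 = 0.5000, f(x_0) = 1.648721, coefficient = 1
x_1 = 0.6667, f(x_1) = 1.947734, coefficient = 2
x_2 = 0.8333, f(x_2) = 2.300976, coefficient = 2
x_3 = 1.0000, f(x_3) = 2.718282, coefficient = 2
x_4 = 1.1667, f(x_4) = 3.211271, coefficient = 2
x_5 = 1.3333, f(x_5) = 3.793668, coefficient = 2
x_6 = 1.5000, f(x_6) = 4.481689, coefficient = 2
x_7 = 1.6667, f(x_7) = 5.294490, coefficient = 2
x_8 = 1.8333, f(x_8) = 6.254701, coefficient = 2
x_9 = 2.0000, f(x_9) = 7.389056, coefficient = 2
x_10 = 2.1667, f(x_10) = 8.729138, coefficient = 2
x_11 = 2.3333, f(x_11) = 10.312259, coefficient = 2
x_12 = 2.5000, f(x_12) = 12.182494, coefficient = 1

I ≈ (0.166667/2) × 126.697742 = 10.558145
Exact value: 10.533773
Error: 0.024372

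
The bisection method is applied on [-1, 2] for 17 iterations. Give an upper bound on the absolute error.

Bisection error bound: |error| ≤ (b-a)/2^n
|error| ≤ (2 - (-1))/2^17 = 3/2^17
|error| ≤ 0.0000228882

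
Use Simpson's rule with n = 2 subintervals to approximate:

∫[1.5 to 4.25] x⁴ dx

f(x) = x⁴
a = 1.5, b = 4.25, n = 2
h = (b - a)/n = 1.375000

Simpson's rule: (h/3)[f(x₀) + 4f(x₁) + 2f(x₂) + ... + f(xₙ)]

x_0 = 1.5000, f(x_0) = 5.062500, coefficient = 1
x_1 = 2.8750, f(x_1) = 68.320557, coefficient = 4
x_2 = 4.2500, f(x_2) = 326.253906, coefficient = 1

I ≈ (1.375000/3) × 604.598633 = 277.107707
Exact value: 275.797070
Error: 1.310636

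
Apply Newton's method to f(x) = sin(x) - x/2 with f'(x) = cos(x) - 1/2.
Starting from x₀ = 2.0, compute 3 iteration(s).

f(x) = sin(x) - x/2
f'(x) = cos(x) - 1/2
x₀ = 2.0

Newton-Raphson formula: x_{n+1} = x_n - f(x_n)/f'(x_n)

Iteration 1:
  f(2.000000) = -0.090703
  f'(2.000000) = -0.916147
  x_1 = 2.000000 - (-0.090703)/(-0.916147) = 1.900996
Iteration 2:
  f(1.900996) = -0.004520
  f'(1.900996) = -0.824232
  x_2 = 1.900996 - (-0.004520)/(-0.824232) = 1.895512
Iteration 3:
  f(1.895512) = -0.000014
  f'(1.895512) = -0.819039
  x_3 = 1.895512 - (-0.000014)/(-0.819039) = 1.895494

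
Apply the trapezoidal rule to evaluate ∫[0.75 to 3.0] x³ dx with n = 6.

f(x) = x³
a = 0.75, b = 3.0, n = 6
h = (b - a)/n = 0.375000

Trapezoidal rule: (h/2)[f(x₀) + 2f(x₁) + 2f(x₂) + ... + f(xₙ)]

x_0 = 0.7500, f(x_0) = 0.421875, coefficient = 1
x_1 = 1.1250, f(x_1) = 1.423828, coefficient = 2
x_2 = 1.5000, f(x_2) = 3.375000, coefficient = 2
x_3 = 1.8750, f(x_3) = 6.591797, coefficient = 2
x_4 = 2.2500, f(x_4) = 11.390625, coefficient = 2
x_5 = 2.6250, f(x_5) = 18.087891, coefficient = 2
x_6 = 3.0000, f(x_6) = 27.000000, coefficient = 1

I ≈ (0.375000/2) × 109.160156 = 20.467529
Exact value: 20.170898
Error: 0.296631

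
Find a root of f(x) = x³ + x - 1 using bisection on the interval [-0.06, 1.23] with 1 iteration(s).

f(x) = x³ + x - 1
Initial interval: [-0.06, 1.23]

Iteration 1:
  c_1 = (-0.060000 + 1.230000)/2 = 0.585000
  f(c_1) = f(0.585000) = -0.214798
  f(a) × f(c) ≥ 0, new interval: [0.585000, 1.230000]

After 1 iteration(s), the approximation is c_1 = 0.585000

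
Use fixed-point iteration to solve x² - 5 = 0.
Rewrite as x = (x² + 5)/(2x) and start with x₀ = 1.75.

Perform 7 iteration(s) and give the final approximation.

Equation: x² - 5 = 0
Fixed-point form: x = (x² + 5)/(2x)
x₀ = 1.75

x_1 = g(1.750000) = 2.303571
x_2 = g(2.303571) = 2.237057
x_3 = g(2.237057) = 2.236068
x_4 = g(2.236068) = 2.236068
x_5 = g(2.236068) = 2.236068
x_6 = g(2.236068) = 2.236068
x_7 = g(2.236068) = 2.236068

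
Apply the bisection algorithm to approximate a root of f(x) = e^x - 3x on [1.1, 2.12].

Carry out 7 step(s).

f(x) = e^x - 3x
Initial interval: [1.1, 2.12]

Iteration 1:
  c_1 = (1.100000 + 2.120000)/2 = 1.610000
  f(c_1) = f(1.610000) = 0.172811
  f(a) × f(c) < 0, new interval: [1.100000, 1.610000]
Iteration 2:
  c_2 = (1.100000 + 1.610000)/2 = 1.355000
  f(c_2) = f(1.355000) = -0.188239
  f(a) × f(c) ≥ 0, new interval: [1.355000, 1.610000]
Iteration 3:
  c_3 = (1.355000 + 1.610000)/2 = 1.482500
  f(c_3) = f(1.482500) = -0.043558
  f(a) × f(c) ≥ 0, new interval: [1.482500, 1.610000]
Iteration 4:
  c_4 = (1.482500 + 1.610000)/2 = 1.546250
  f(c_4) = f(1.546250) = 0.055085
  f(a) × f(c) < 0, new interval: [1.482500, 1.546250]
Iteration 5:
  c_5 = (1.482500 + 1.546250)/2 = 1.514375
  f(c_5) = f(1.514375) = 0.003454
  f(a) × f(c) < 0, new interval: [1.482500, 1.514375]
Iteration 6:
  c_6 = (1.482500 + 1.514375)/2 = 1.498438
  f(c_6) = f(1.498438) = -0.020621
  f(a) × f(c) ≥ 0, new interval: [1.498438, 1.514375]
Iteration 7:
  c_7 = (1.498438 + 1.514375)/2 = 1.506406
  f(c_7) = f(1.506406) = -0.008727
  f(a) × f(c) ≥ 0, new interval: [1.506406, 1.514375]

After 7 iteration(s), the approximation is c_7 = 1.506406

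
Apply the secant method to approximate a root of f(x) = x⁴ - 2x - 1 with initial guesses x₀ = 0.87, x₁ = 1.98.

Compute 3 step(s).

f(x) = x⁴ - 2x - 1
x₀ = 0.87, x₁ = 1.98

Secant formula: x_{n+1} = x_n - f(x_n)(x_n - x_{n-1})/(f(x_n) - f(x_{n-1}))

Iteration 1:
  f(0.870000) = -2.167102
  f(1.980000) = 10.409536
  x_2 = 1.980000 - 10.409536×(1.980000 - 0.870000)/(10.409536 - (-2.167102))
       = 1.061266
Iteration 2:
  f(1.980000) = 10.409536
  f(1.061266) = -1.854013
  x_3 = 1.061266 - (-1.854013)×(1.061266 - 1.980000)/(-1.854013 - 10.409536)
       = 1.200161
Iteration 3:
  f(1.061266) = -1.854013
  f(1.200161) = -1.325609
  x_4 = 1.200161 - (-1.325609)×(1.200161 - 1.061266)/(-1.325609 - (-1.854013))
       = 1.548607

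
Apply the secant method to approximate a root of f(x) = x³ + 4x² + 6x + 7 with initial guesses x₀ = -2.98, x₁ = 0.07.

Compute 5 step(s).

f(x) = x³ + 4x² + 6x + 7
x₀ = -2.98, x₁ = 0.07

Secant formula: x_{n+1} = x_n - f(x_n)(x_n - x_{n-1})/(f(x_n) - f(x_{n-1}))

Iteration 1:
  f(-2.980000) = -1.821992
  f(0.070000) = 7.439943
  x_2 = 0.070000 - 7.439943×(0.070000 - (-2.980000))/(7.439943 - (-1.821992))
       = -2.380009
Iteration 2:
  f(0.070000) = 7.439943
  f(-2.380009) = 1.896292
  x_3 = -2.380009 - 1.896292×(-2.380009 - 0.070000)/(1.896292 - 7.439943)
       = -3.218073
Iteration 3:
  f(-2.380009) = 1.896292
  f(-3.218073) = -4.210803
  x_4 = -3.218073 - (-4.210803)×(-3.218073 - (-2.380009))/(-4.210803 - 1.896292)
       = -2.640233
Iteration 4:
  f(-3.218073) = -4.210803
  f(-2.640233) = 0.637306
  x_5 = -2.640233 - 0.637306×(-2.640233 - (-3.218073))/(0.637306 - (-4.210803))
       = -2.716193
Iteration 5:
  f(-2.640233) = 0.637306
  f(-2.716193) = 0.174392
  x_6 = -2.716193 - 0.174392×(-2.716193 - (-2.640233))/(0.174392 - 0.637306)
       = -2.744809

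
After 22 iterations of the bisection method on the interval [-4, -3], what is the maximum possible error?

Bisection error bound: |error| ≤ (b-a)/2^n
|error| ≤ (-3 - (-4))/2^22 = 1/2^22
|error| ≤ 0.0000002384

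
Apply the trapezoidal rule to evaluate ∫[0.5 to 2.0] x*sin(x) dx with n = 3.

f(x) = x*sin(x)
a = 0.5, b = 2.0, n = 3
h = (b - a)/n = 0.500000

Trapezoidal rule: (h/2)[f(x₀) + 2f(x₁) + 2f(x₂) + ... + f(xₙ)]

x_0 = 0.5000, f(x_0) = 0.239713, coefficient = 1
x_1 = 1.0000, f(x_1) = 0.841471, coefficient = 2
x_2 = 1.5000, f(x_2) = 1.496242, coefficient = 2
x_3 = 2.0000, f(x_3) = 1.818595, coefficient = 1

I ≈ (0.500000/2) × 6.733735 = 1.683434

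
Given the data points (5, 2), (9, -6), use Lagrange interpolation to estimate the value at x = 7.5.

Lagrange interpolation formula:
P(x) = Σ yᵢ × Lᵢ(x)
where Lᵢ(x) = Π_{j≠i} (x - xⱼ)/(xᵢ - xⱼ)

L_0(7.5) = (7.5 - 9)/(5 - 9) = 0.375000
L_1(7.5) = (7.5 - 5)/(9 - 5) = 0.625000

P(7.5) = 2×L_0(7.5) + (-6)×L_1(7.5)
P(7.5) = -3.000000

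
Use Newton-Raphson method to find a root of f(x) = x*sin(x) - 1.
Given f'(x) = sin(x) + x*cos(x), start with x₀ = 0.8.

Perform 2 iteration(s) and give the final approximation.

f(x) = x*sin(x) - 1
f'(x) = sin(x) + x*cos(x)
x₀ = 0.8

Newton-Raphson formula: x_{n+1} = x_n - f(x_n)/f'(x_n)

Iteration 1:
  f(0.800000) = -0.426115
  f'(0.800000) = 1.274721
  x_1 = 0.800000 - (-0.426115)/1.274721 = 1.134281
Iteration 2:
  f(1.134281) = 0.027920
  f'(1.134281) = 1.385786
  x_2 = 1.134281 - 0.027920/1.385786 = 1.114134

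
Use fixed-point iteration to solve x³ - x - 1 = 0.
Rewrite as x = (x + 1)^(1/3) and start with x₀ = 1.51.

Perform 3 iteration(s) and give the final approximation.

Equation: x³ - x - 1 = 0
Fixed-point form: x = (x + 1)^(1/3)
x₀ = 1.51

x_1 = g(1.510000) = 1.359016
x_2 = g(1.359016) = 1.331201
x_3 = g(1.331201) = 1.325948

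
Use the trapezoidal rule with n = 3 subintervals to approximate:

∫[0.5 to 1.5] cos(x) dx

f(x) = cos(x)
a = 0.5, b = 1.5, n = 3
h = (b - a)/n = 0.333333

Trapezoidal rule: (h/2)[f(x₀) + 2f(x₁) + 2f(x₂) + ... + f(xₙ)]

x_0 = 0.5000, f(x_0) = 0.877583, coefficient = 1
x_1 = 0.8333, f(x_1) = 0.672412, coefficient = 2
x_2 = 1.1667, f(x_2) = 0.393219, coefficient = 2
x_3 = 1.5000, f(x_3) = 0.070737, coefficient = 1

I ≈ (0.333333/2) × 3.079582 = 0.513264
Exact value: 0.518069
Error: 0.004806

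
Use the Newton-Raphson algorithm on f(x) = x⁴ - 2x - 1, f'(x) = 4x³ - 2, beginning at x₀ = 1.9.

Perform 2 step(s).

f(x) = x⁴ - 2x - 1
f'(x) = 4x³ - 2
x₀ = 1.9

Newton-Raphson formula: x_{n+1} = x_n - f(x_n)/f'(x_n)

Iteration 1:
  f(1.900000) = 8.232100
  f'(1.900000) = 25.436000
  x_1 = 1.900000 - 8.232100/25.436000 = 1.576360
Iteration 2:
  f(1.576360) = 2.022066
  f'(1.576360) = 13.668465
  x_2 = 1.576360 - 2.022066/13.668465 = 1.428424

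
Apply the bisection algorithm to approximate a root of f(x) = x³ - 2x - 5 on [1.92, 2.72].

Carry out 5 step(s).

f(x) = x³ - 2x - 5
Initial interval: [1.92, 2.72]

Iteration 1:
  c_1 = (1.920000 + 2.720000)/2 = 2.320000
  f(c_1) = f(2.320000) = 2.847168
  f(a) × f(c) < 0, new interval: [1.920000, 2.320000]
Iteration 2:
  c_2 = (1.920000 + 2.320000)/2 = 2.120000
  f(c_2) = f(2.120000) = 0.288128
  f(a) × f(c) < 0, new interval: [1.920000, 2.120000]
Iteration 3:
  c_3 = (1.920000 + 2.120000)/2 = 2.020000
  f(c_3) = f(2.020000) = -0.797592
  f(a) × f(c) ≥ 0, new interval: [2.020000, 2.120000]
Iteration 4:
  c_4 = (2.020000 + 2.120000)/2 = 2.070000
  f(c_4) = f(2.070000) = -0.270257
  f(a) × f(c) ≥ 0, new interval: [2.070000, 2.120000]
Iteration 5:
  c_5 = (2.070000 + 2.120000)/2 = 2.095000
  f(c_5) = f(2.095000) = 0.005007
  f(a) × f(c) < 0, new interval: [2.070000, 2.095000]

After 5 iteration(s), the approximation is c_5 = 2.095000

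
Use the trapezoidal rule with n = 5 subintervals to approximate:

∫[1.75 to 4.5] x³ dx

f(x) = x³
a = 1.75, b = 4.5, n = 5
h = (b - a)/n = 0.550000

Trapezoidal rule: (h/2)[f(x₀) + 2f(x₁) + 2f(x₂) + ... + f(xₙ)]

x_0 = 1.7500, f(x_0) = 5.359375, coefficient = 1
x_1 = 2.3000, f(x_1) = 12.167000, coefficient = 2
x_2 = 2.8500, f(x_2) = 23.149125, coefficient = 2
x_3 = 3.4000, f(x_3) = 39.304000, coefficient = 2
x_4 = 3.9500, f(x_4) = 61.629875, coefficient = 2
x_5 = 4.5000, f(x_5) = 91.125000, coefficient = 1

I ≈ (0.550000/2) × 368.984375 = 101.470703
Exact value: 100.170898
Error: 1.299805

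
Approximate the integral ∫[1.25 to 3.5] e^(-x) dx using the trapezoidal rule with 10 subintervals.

f(x) = e^(-x)
a = 1.25, b = 3.5, n = 10
h = (b - a)/n = 0.225000

Trapezoidal rule: (h/2)[f(x₀) + 2f(x₁) + 2f(x₂) + ... + f(xₙ)]

x_0 = 1.2500, f(x_0) = 0.286505, coefficient = 1
x_1 = 1.4750, f(x_1) = 0.228779, coefficient = 2
x_2 = 1.7000, f(x_2) = 0.182684, coefficient = 2
x_3 = 1.9250, f(x_3) = 0.145876, coefficient = 2
x_4 = 2.1500, f(x_4) = 0.116484, coefficient = 2
x_5 = 2.3750, f(x_5) = 0.093014, coefficient = 2
x_6 = 2.6000, f(x_6) = 0.074274, coefficient = 2
x_7 = 2.8250, f(x_7) = 0.059309, coefficient = 2
x_8 = 3.0500, f(x_8) = 0.047359, coefficient = 2
x_9 = 3.2750, f(x_9) = 0.037817, coefficient = 2
x_10 = 3.5000, f(x_10) = 0.030197, coefficient = 1

I ≈ (0.225000/2) × 2.287892 = 0.257388
Exact value: 0.256307
Error: 0.001080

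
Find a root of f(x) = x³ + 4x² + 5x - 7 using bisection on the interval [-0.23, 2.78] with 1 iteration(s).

f(x) = x³ + 4x² + 5x - 7
Initial interval: [-0.23, 2.78]

Iteration 1:
  c_1 = (-0.230000 + 2.780000)/2 = 1.275000
  f(c_1) = f(1.275000) = 7.950172
  f(a) × f(c) < 0, new interval: [-0.230000, 1.275000]

After 1 iteration(s), the approximation is c_1 = 1.275000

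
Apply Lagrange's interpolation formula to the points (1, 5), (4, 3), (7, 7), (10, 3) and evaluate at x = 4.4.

Lagrange interpolation formula:
P(x) = Σ yᵢ × Lᵢ(x)
where Lᵢ(x) = Π_{j≠i} (x - xⱼ)/(xᵢ - xⱼ)

L_0(4.4) = (4.4 - 4)/(1 - 4) × (4.4 - 7)/(1 - 7) × (4.4 - 10)/(1 - 10) = -0.035951
L_1(4.4) = (4.4 - 1)/(4 - 1) × (4.4 - 7)/(4 - 7) × (4.4 - 10)/(4 - 10) = 0.916741
L_2(4.4) = (4.4 - 1)/(7 - 1) × (4.4 - 4)/(7 - 4) × (4.4 - 10)/(7 - 10) = 0.141037
L_3(4.4) = (4.4 - 1)/(10 - 1) × (4.4 - 4)/(10 - 4) × (4.4 - 7)/(10 - 7) = -0.021827

P(4.4) = 5×L_0(4.4) + 3×L_1(4.4) + 7×L_2(4.4) + 3×L_3(4.4)
P(4.4) = 3.492247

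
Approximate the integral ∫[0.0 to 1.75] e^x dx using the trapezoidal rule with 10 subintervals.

f(x) = e^x
a = 0.0, b = 1.75, n = 10
h = (b - a)/n = 0.175000

Trapezoidal rule: (h/2)[f(x₀) + 2f(x₁) + 2f(x₂) + ... + f(xₙ)]

x_0 = 0.0000, f(x_0) = 1.000000, coefficient = 1
x_1 = 0.1750, f(x_1) = 1.191246, coefficient = 2
x_2 = 0.3500, f(x_2) = 1.419068, coefficient = 2
x_3 = 0.5250, f(x_3) = 1.690459, coefficient = 2
x_4 = 0.7000, f(x_4) = 2.013753, coefficient = 2
x_5 = 0.8750, f(x_5) = 2.398875, coefficient = 2
x_6 = 1.0500, f(x_6) = 2.857651, coefficient = 2
x_7 = 1.2250, f(x_7) = 3.404166, coefficient = 2
x_8 = 1.4000, f(x_8) = 4.055200, coefficient = 2
x_9 = 1.5750, f(x_9) = 4.830742, coefficient = 2
x_10 = 1.7500, f(x_10) = 5.754603, coefficient = 1

I ≈ (0.175000/2) × 54.476921 = 4.766731
Exact value: 4.754603
Error: 0.012128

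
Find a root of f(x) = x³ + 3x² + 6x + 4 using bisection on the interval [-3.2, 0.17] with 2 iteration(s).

f(x) = x³ + 3x² + 6x + 4
Initial interval: [-3.2, 0.17]

Iteration 1:
  c_1 = (-3.200000 + 0.170000)/2 = -1.515000
  f(c_1) = f(-1.515000) = -1.681591
  f(a) × f(c) ≥ 0, new interval: [-1.515000, 0.170000]
Iteration 2:
  c_2 = (-1.515000 + 0.170000)/2 = -0.672500
  f(c_2) = f(-0.672500) = 1.017626
  f(a) × f(c) < 0, new interval: [-1.515000, -0.672500]

After 2 iteration(s), the approximation is c_2 = -0.672500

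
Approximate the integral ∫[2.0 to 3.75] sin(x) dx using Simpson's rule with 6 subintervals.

f(x) = sin(x)
a = 2.0, b = 3.75, n = 6
h = (b - a)/n = 0.291667

Simpson's rule: (h/3)[f(x₀) + 4f(x₁) + 2f(x₂) + ... + f(xₙ)]

x_0 = 2.0000, f(x_0) = 0.909297, coefficient = 1
x_1 = 2.2917, f(x_1) = 0.751232, coefficient = 4
x_2 = 2.5833, f(x_2) = 0.529711, coefficient = 2
x_3 = 2.8750, f(x_3) = 0.263446, coefficient = 4
x_4 = 3.1667, f(x_4) = -0.025071, coefficient = 2
x_5 = 3.4583, f(x_5) = -0.311471, coefficient = 4
x_6 = 3.7500, f(x_6) = -0.571561, coefficient = 1

I ≈ (0.291667/3) × 4.159841 = 0.404429
Exact value: 0.404413
Error: 0.000016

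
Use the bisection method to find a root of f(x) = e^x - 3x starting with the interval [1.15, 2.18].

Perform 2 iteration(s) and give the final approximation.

f(x) = e^x - 3x
Initial interval: [1.15, 2.18]

Iteration 1:
  c_1 = (1.150000 + 2.180000)/2 = 1.665000
  f(c_1) = f(1.665000) = 0.290673
  f(a) × f(c) < 0, new interval: [1.150000, 1.665000]
Iteration 2:
  c_2 = (1.150000 + 1.665000)/2 = 1.407500
  f(c_2) = f(1.407500) = -0.136772
  f(a) × f(c) ≥ 0, new interval: [1.407500, 1.665000]

After 2 iteration(s), the approximation is c_2 = 1.407500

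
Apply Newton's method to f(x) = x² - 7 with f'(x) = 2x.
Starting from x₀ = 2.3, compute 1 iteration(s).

f(x) = x² - 7
f'(x) = 2x
x₀ = 2.3

Newton-Raphson formula: x_{n+1} = x_n - f(x_n)/f'(x_n)

Iteration 1:
  f(2.300000) = -1.710000
  f'(2.300000) = 4.600000
  x_1 = 2.300000 - (-1.710000)/4.600000 = 2.671739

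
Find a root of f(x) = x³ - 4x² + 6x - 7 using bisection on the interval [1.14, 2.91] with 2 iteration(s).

f(x) = x³ - 4x² + 6x - 7
Initial interval: [1.14, 2.91]

Iteration 1:
  c_1 = (1.140000 + 2.910000)/2 = 2.025000
  f(c_1) = f(2.025000) = -2.948734
  f(a) × f(c) ≥ 0, new interval: [2.025000, 2.910000]
Iteration 2:
  c_2 = (2.025000 + 2.910000)/2 = 2.467500
  f(c_2) = f(2.467500) = -1.525712
  f(a) × f(c) ≥ 0, new interval: [2.467500, 2.910000]

After 2 iteration(s), the approximation is c_2 = 2.467500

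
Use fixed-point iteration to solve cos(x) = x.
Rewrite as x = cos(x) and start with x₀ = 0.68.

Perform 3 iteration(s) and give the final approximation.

Equation: cos(x) = x
Fixed-point form: x = cos(x)
x₀ = 0.68

x_1 = g(0.680000) = 0.777573
x_2 = g(0.777573) = 0.712618
x_3 = g(0.712618) = 0.756652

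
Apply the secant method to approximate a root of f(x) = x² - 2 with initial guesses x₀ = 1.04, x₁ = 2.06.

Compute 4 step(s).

f(x) = x² - 2
x₀ = 1.04, x₁ = 2.06

Secant formula: x_{n+1} = x_n - f(x_n)(x_n - x_{n-1})/(f(x_n) - f(x_{n-1}))

Iteration 1:
  f(1.040000) = -0.918400
  f(2.060000) = 2.243600
  x_2 = 2.060000 - 2.243600×(2.060000 - 1.040000)/(2.243600 - (-0.918400))
       = 1.336258
Iteration 2:
  f(2.060000) = 2.243600
  f(1.336258) = -0.214414
  x_3 = 1.336258 - (-0.214414)×(1.336258 - 2.060000)/(-0.214414 - 2.243600)
       = 1.399391
Iteration 3:
  f(1.336258) = -0.214414
  f(1.399391) = -0.041706
  x_4 = 1.399391 - (-0.041706)×(1.399391 - 1.336258)/(-0.041706 - (-0.214414))
       = 1.414636
Iteration 4:
  f(1.399391) = -0.041706
  f(1.414636) = 0.001195
  x_5 = 1.414636 - 0.001195×(1.414636 - 1.399391)/(0.001195 - (-0.041706))
       = 1.414211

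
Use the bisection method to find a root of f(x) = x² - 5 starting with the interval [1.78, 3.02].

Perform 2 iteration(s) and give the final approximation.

f(x) = x² - 5
Initial interval: [1.78, 3.02]

Iteration 1:
  c_1 = (1.780000 + 3.020000)/2 = 2.400000
  f(c_1) = f(2.400000) = 0.760000
  f(a) × f(c) < 0, new interval: [1.780000, 2.400000]
Iteration 2:
  c_2 = (1.780000 + 2.400000)/2 = 2.090000
  f(c_2) = f(2.090000) = -0.631900
  f(a) × f(c) ≥ 0, new interval: [2.090000, 2.400000]

After 2 iteration(s), the approximation is c_2 = 2.090000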